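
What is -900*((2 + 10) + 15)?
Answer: -24300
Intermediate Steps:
-900*((2 + 10) + 15) = -900*(12 + 15) = -900*27 = -24300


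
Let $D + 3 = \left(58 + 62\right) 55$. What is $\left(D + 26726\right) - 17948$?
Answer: $15375$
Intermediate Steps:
$D = 6597$ ($D = -3 + \left(58 + 62\right) 55 = -3 + 120 \cdot 55 = -3 + 6600 = 6597$)
$\left(D + 26726\right) - 17948 = \left(6597 + 26726\right) - 17948 = 33323 - 17948 = 15375$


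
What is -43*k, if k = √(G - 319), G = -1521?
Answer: -172*I*√115 ≈ -1844.5*I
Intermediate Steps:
k = 4*I*√115 (k = √(-1521 - 319) = √(-1840) = 4*I*√115 ≈ 42.895*I)
-43*k = -172*I*√115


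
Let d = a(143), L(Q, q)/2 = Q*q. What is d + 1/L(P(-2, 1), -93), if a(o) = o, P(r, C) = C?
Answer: 26597/186 ≈ 142.99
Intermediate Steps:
L(Q, q) = 2*Q*q (L(Q, q) = 2*(Q*q) = 2*Q*q)
d = 143
d + 1/L(P(-2, 1), -93) = 143 + 1/(2*1*(-93)) = 143 + 1/(-186) = 143 - 1/186 = 26597/186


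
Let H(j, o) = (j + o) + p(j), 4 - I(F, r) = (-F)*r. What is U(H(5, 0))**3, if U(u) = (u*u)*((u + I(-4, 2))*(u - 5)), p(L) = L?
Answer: 27000000000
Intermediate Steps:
I(F, r) = 4 + F*r (I(F, r) = 4 - (-F)*r = 4 - (-1)*F*r = 4 + F*r)
H(j, o) = o + 2*j (H(j, o) = (j + o) + j = o + 2*j)
U(u) = u**2*(-5 + u)*(-4 + u) (U(u) = (u*u)*((u + (4 - 4*2))*(u - 5)) = u**2*((u + (4 - 8))*(-5 + u)) = u**2*((u - 4)*(-5 + u)) = u**2*((-4 + u)*(-5 + u)) = u**2*((-5 + u)*(-4 + u)) = u**2*(-5 + u)*(-4 + u))
U(H(5, 0))**3 = ((0 + 2*5)**2*(20 + (0 + 2*5)**2 - 9*(0 + 2*5)))**3 = ((0 + 10)**2*(20 + (0 + 10)**2 - 9*(0 + 10)))**3 = (10**2*(20 + 10**2 - 9*10))**3 = (100*(20 + 100 - 90))**3 = (100*30)**3 = 3000**3 = 27000000000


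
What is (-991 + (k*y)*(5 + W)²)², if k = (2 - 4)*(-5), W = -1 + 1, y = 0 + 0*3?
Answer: 982081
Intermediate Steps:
y = 0 (y = 0 + 0 = 0)
W = 0
k = 10 (k = -2*(-5) = 10)
(-991 + (k*y)*(5 + W)²)² = (-991 + (10*0)*(5 + 0)²)² = (-991 + 0*5²)² = (-991 + 0*25)² = (-991 + 0)² = (-991)² = 982081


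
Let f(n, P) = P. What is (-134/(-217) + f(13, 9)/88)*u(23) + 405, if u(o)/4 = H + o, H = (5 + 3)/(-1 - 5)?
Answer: 6693835/14322 ≈ 467.38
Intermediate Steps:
H = -4/3 (H = 8/(-6) = 8*(-1/6) = -4/3 ≈ -1.3333)
u(o) = -16/3 + 4*o (u(o) = 4*(-4/3 + o) = -16/3 + 4*o)
(-134/(-217) + f(13, 9)/88)*u(23) + 405 = (-134/(-217) + 9/88)*(-16/3 + 4*23) + 405 = (-134*(-1/217) + 9*(1/88))*(-16/3 + 92) + 405 = (134/217 + 9/88)*(260/3) + 405 = (13745/19096)*(260/3) + 405 = 893425/14322 + 405 = 6693835/14322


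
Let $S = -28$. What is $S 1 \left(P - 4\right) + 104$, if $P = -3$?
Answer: $300$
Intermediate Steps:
$S 1 \left(P - 4\right) + 104 = - 28 \cdot 1 \left(-3 - 4\right) + 104 = - 28 \cdot 1 \left(-7\right) + 104 = \left(-28\right) \left(-7\right) + 104 = 196 + 104 = 300$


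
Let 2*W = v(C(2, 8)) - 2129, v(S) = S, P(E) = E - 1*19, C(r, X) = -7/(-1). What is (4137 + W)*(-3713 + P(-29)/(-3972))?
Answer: -3780400924/331 ≈ -1.1421e+7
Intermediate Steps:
C(r, X) = 7 (C(r, X) = -7*(-1) = 7)
P(E) = -19 + E (P(E) = E - 19 = -19 + E)
W = -1061 (W = (7 - 2129)/2 = (1/2)*(-2122) = -1061)
(4137 + W)*(-3713 + P(-29)/(-3972)) = (4137 - 1061)*(-3713 + (-19 - 29)/(-3972)) = 3076*(-3713 - 48*(-1/3972)) = 3076*(-3713 + 4/331) = 3076*(-1228999/331) = -3780400924/331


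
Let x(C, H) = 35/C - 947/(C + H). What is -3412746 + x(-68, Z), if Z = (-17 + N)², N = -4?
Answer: -86560966995/25364 ≈ -3.4127e+6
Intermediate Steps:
Z = 441 (Z = (-17 - 4)² = (-21)² = 441)
x(C, H) = -947/(C + H) + 35/C
-3412746 + x(-68, Z) = -3412746 + (-912*(-68) + 35*441)/((-68)*(-68 + 441)) = -3412746 - 1/68*(62016 + 15435)/373 = -3412746 - 1/68*1/373*77451 = -3412746 - 77451/25364 = -86560966995/25364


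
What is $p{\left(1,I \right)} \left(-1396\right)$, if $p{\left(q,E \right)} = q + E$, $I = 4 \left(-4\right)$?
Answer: $20940$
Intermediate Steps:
$I = -16$
$p{\left(q,E \right)} = E + q$
$p{\left(1,I \right)} \left(-1396\right) = \left(-16 + 1\right) \left(-1396\right) = \left(-15\right) \left(-1396\right) = 20940$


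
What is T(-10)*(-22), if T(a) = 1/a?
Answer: 11/5 ≈ 2.2000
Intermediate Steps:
T(a) = 1/a
T(-10)*(-22) = -22/(-10) = -⅒*(-22) = 11/5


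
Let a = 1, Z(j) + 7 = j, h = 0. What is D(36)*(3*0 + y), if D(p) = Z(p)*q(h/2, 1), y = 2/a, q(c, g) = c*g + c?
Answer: 0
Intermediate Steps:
Z(j) = -7 + j
q(c, g) = c + c*g
y = 2 (y = 2/1 = 2*1 = 2)
D(p) = 0 (D(p) = (-7 + p)*((0/2)*(1 + 1)) = (-7 + p)*((0*(½))*2) = (-7 + p)*(0*2) = (-7 + p)*0 = 0)
D(36)*(3*0 + y) = 0*(3*0 + 2) = 0*(0 + 2) = 0*2 = 0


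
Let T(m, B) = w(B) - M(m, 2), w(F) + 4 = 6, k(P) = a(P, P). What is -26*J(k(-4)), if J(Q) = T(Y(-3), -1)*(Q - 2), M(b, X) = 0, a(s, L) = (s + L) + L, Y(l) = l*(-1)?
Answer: 728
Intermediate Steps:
Y(l) = -l
a(s, L) = s + 2*L (a(s, L) = (L + s) + L = s + 2*L)
k(P) = 3*P (k(P) = P + 2*P = 3*P)
w(F) = 2 (w(F) = -4 + 6 = 2)
T(m, B) = 2 (T(m, B) = 2 - 1*0 = 2 + 0 = 2)
J(Q) = -4 + 2*Q (J(Q) = 2*(Q - 2) = 2*(-2 + Q) = -4 + 2*Q)
-26*J(k(-4)) = -26*(-4 + 2*(3*(-4))) = -26*(-4 + 2*(-12)) = -26*(-4 - 24) = -26*(-28) = 728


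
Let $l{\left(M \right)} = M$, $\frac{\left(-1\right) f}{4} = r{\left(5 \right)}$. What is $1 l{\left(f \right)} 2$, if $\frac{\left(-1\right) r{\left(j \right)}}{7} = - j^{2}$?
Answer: $-1400$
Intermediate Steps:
$r{\left(j \right)} = 7 j^{2}$ ($r{\left(j \right)} = - 7 \left(- j^{2}\right) = 7 j^{2}$)
$f = -700$ ($f = - 4 \cdot 7 \cdot 5^{2} = - 4 \cdot 7 \cdot 25 = \left(-4\right) 175 = -700$)
$1 l{\left(f \right)} 2 = 1 \left(-700\right) 2 = \left(-700\right) 2 = -1400$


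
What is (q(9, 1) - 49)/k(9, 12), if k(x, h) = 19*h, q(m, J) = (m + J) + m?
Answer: -5/38 ≈ -0.13158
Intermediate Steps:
q(m, J) = J + 2*m (q(m, J) = (J + m) + m = J + 2*m)
(q(9, 1) - 49)/k(9, 12) = ((1 + 2*9) - 49)/((19*12)) = ((1 + 18) - 49)/228 = (19 - 49)*(1/228) = -30*1/228 = -5/38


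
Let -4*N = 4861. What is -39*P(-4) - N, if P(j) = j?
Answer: 5485/4 ≈ 1371.3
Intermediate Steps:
N = -4861/4 (N = -¼*4861 = -4861/4 ≈ -1215.3)
-39*P(-4) - N = -39*(-4) - 1*(-4861/4) = 156 + 4861/4 = 5485/4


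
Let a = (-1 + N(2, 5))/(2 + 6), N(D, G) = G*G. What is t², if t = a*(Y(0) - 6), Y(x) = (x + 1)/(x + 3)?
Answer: 289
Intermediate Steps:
Y(x) = (1 + x)/(3 + x)
N(D, G) = G²
a = 3 (a = (-1 + 5²)/(2 + 6) = (-1 + 25)/8 = 24*(⅛) = 3)
t = -17 (t = 3*((1 + 0)/(3 + 0) - 6) = 3*(1/3 - 6) = 3*((⅓)*1 - 6) = 3*(⅓ - 6) = 3*(-17/3) = -17)
t² = (-17)² = 289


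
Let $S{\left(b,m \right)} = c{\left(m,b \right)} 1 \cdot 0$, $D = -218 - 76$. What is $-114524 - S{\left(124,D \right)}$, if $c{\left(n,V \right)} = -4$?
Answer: $-114524$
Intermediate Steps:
$D = -294$
$S{\left(b,m \right)} = 0$ ($S{\left(b,m \right)} = \left(-4\right) 1 \cdot 0 = \left(-4\right) 0 = 0$)
$-114524 - S{\left(124,D \right)} = -114524 - 0 = -114524 + 0 = -114524$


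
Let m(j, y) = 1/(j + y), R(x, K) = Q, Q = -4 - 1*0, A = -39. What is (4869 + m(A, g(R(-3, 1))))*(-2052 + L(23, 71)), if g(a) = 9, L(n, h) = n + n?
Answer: -146507207/15 ≈ -9.7672e+6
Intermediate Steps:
Q = -4 (Q = -4 + 0 = -4)
L(n, h) = 2*n
R(x, K) = -4
(4869 + m(A, g(R(-3, 1))))*(-2052 + L(23, 71)) = (4869 + 1/(-39 + 9))*(-2052 + 2*23) = (4869 + 1/(-30))*(-2052 + 46) = (4869 - 1/30)*(-2006) = (146069/30)*(-2006) = -146507207/15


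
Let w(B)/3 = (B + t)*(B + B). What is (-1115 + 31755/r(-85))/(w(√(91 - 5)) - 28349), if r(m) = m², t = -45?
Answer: 44667066392/1110347376605 - 86660496*√86/222069475321 ≈ 0.036609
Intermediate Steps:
w(B) = 6*B*(-45 + B) (w(B) = 3*((B - 45)*(B + B)) = 3*((-45 + B)*(2*B)) = 3*(2*B*(-45 + B)) = 6*B*(-45 + B))
(-1115 + 31755/r(-85))/(w(√(91 - 5)) - 28349) = (-1115 + 31755/((-85)²))/(6*√(91 - 5)*(-45 + √(91 - 5)) - 28349) = (-1115 + 31755/7225)/(6*√86*(-45 + √86) - 28349) = (-1115 + 31755*(1/7225))/(-28349 + 6*√86*(-45 + √86)) = (-1115 + 6351/1445)/(-28349 + 6*√86*(-45 + √86)) = -1604824/(1445*(-28349 + 6*√86*(-45 + √86)))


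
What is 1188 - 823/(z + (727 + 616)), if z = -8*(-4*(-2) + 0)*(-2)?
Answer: 1746725/1471 ≈ 1187.4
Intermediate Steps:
z = 128 (z = -8*(8 + 0)*(-2) = -8*8*(-2) = -64*(-2) = 128)
1188 - 823/(z + (727 + 616)) = 1188 - 823/(128 + (727 + 616)) = 1188 - 823/(128 + 1343) = 1188 - 823/1471 = 1746725/1471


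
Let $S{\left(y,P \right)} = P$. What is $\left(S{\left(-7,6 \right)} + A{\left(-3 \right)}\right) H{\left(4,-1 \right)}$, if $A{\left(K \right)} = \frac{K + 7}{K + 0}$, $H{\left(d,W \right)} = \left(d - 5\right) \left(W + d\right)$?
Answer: $-14$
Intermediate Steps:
$H{\left(d,W \right)} = \left(-5 + d\right) \left(W + d\right)$
$A{\left(K \right)} = \frac{7 + K}{K}$
$\left(S{\left(-7,6 \right)} + A{\left(-3 \right)}\right) H{\left(4,-1 \right)} = \left(6 + \frac{7 - 3}{-3}\right) \left(4^{2} - -5 - 20 - 4\right) = \left(6 - \frac{4}{3}\right) \left(16 + 5 - 20 - 4\right) = \left(6 - \frac{4}{3}\right) \left(-3\right) = \frac{14}{3} \left(-3\right) = -14$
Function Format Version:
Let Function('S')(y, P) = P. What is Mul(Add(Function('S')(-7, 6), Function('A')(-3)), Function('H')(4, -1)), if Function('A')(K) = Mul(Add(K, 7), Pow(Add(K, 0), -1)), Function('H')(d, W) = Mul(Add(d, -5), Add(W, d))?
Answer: -14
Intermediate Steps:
Function('H')(d, W) = Mul(Add(-5, d), Add(W, d))
Function('A')(K) = Mul(Pow(K, -1), Add(7, K)) (Function('A')(K) = Mul(Add(7, K), Pow(K, -1)) = Mul(Pow(K, -1), Add(7, K)))
Mul(Add(Function('S')(-7, 6), Function('A')(-3)), Function('H')(4, -1)) = Mul(Add(6, Mul(Pow(-3, -1), Add(7, -3))), Add(Pow(4, 2), Mul(-5, -1), Mul(-5, 4), Mul(-1, 4))) = Mul(Add(6, Mul(Rational(-1, 3), 4)), Add(16, 5, -20, -4)) = Mul(Add(6, Rational(-4, 3)), -3) = Mul(Rational(14, 3), -3) = -14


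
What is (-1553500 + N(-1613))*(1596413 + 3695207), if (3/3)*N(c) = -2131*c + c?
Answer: 9959834247800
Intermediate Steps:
N(c) = -2130*c (N(c) = -2131*c + c = -2130*c)
(-1553500 + N(-1613))*(1596413 + 3695207) = (-1553500 - 2130*(-1613))*(1596413 + 3695207) = (-1553500 + 3435690)*5291620 = 1882190*5291620 = 9959834247800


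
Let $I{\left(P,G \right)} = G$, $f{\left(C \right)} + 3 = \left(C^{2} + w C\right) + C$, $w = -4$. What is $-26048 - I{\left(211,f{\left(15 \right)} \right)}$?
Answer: $-26225$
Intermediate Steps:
$f{\left(C \right)} = -3 + C^{2} - 3 C$ ($f{\left(C \right)} = -3 + \left(\left(C^{2} - 4 C\right) + C\right) = -3 + \left(C^{2} - 3 C\right) = -3 + C^{2} - 3 C$)
$-26048 - I{\left(211,f{\left(15 \right)} \right)} = -26048 - \left(-3 + 15^{2} - 45\right) = -26048 - \left(-3 + 225 - 45\right) = -26048 - 177 = -26225$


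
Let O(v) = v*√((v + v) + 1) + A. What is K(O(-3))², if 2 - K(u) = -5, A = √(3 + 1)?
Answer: 49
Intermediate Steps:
A = 2 (A = √4 = 2)
O(v) = 2 + v*√(1 + 2*v) (O(v) = v*√((v + v) + 1) + 2 = v*√(2*v + 1) + 2 = v*√(1 + 2*v) + 2 = 2 + v*√(1 + 2*v))
K(u) = 7 (K(u) = 2 - 1*(-5) = 2 + 5 = 7)
K(O(-3))² = 7² = 49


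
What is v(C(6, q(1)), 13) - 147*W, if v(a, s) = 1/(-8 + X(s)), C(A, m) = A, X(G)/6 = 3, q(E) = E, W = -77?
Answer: 113191/10 ≈ 11319.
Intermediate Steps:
X(G) = 18 (X(G) = 6*3 = 18)
v(a, s) = 1/10 (v(a, s) = 1/(-8 + 18) = 1/10)
v(C(6, q(1)), 13) - 147*W = 1/10 - 147*(-77) = 1/10 + 11319 = 113191/10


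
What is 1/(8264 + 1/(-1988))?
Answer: 1988/16428831 ≈ 0.00012101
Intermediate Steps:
1/(8264 + 1/(-1988)) = 1/(8264 - 1/1988) = 1/(16428831/1988) = 1988/16428831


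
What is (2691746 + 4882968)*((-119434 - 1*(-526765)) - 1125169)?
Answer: -5437417548332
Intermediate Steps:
(2691746 + 4882968)*((-119434 - 1*(-526765)) - 1125169) = 7574714*((-119434 + 526765) - 1125169) = 7574714*(407331 - 1125169) = 7574714*(-717838) = -5437417548332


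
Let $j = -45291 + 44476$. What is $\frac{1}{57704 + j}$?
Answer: $\frac{1}{56889} \approx 1.7578 \cdot 10^{-5}$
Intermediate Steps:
$j = -815$
$\frac{1}{57704 + j} = \frac{1}{57704 - 815} = \frac{1}{56889}$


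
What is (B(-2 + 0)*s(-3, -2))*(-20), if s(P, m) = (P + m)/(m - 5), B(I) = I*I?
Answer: -400/7 ≈ -57.143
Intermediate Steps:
B(I) = I²
s(P, m) = (P + m)/(-5 + m)
(B(-2 + 0)*s(-3, -2))*(-20) = ((-2 + 0)²*((-3 - 2)/(-5 - 2)))*(-20) = ((-2)²*(-5/(-7)))*(-20) = (4*(-⅐*(-5)))*(-20) = (4*(5/7))*(-20) = (20/7)*(-20) = -400/7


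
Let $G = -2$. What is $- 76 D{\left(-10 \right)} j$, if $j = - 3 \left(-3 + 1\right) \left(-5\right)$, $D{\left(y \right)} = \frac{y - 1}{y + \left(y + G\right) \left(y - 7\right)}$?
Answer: $- \frac{12540}{97} \approx -129.28$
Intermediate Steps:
$D{\left(y \right)} = \frac{-1 + y}{y + \left(-7 + y\right) \left(-2 + y\right)}$ ($D{\left(y \right)} = \frac{y - 1}{y + \left(y - 2\right) \left(y - 7\right)} = \frac{-1 + y}{y + \left(-2 + y\right) \left(-7 + y\right)} = \frac{-1 + y}{y + \left(-7 + y\right) \left(-2 + y\right)}$)
$j = -30$ ($j = - 3 \left(\left(-2\right) \left(-5\right)\right) = \left(-3\right) 10 = -30$)
$- 76 D{\left(-10 \right)} j = - 76 \frac{-1 - 10}{14 + \left(-10\right)^{2} - -80} \left(-30\right) = - 76 \frac{1}{14 + 100 + 80} \left(-11\right) \left(-30\right) = - 76 \cdot \frac{1}{194} \left(-11\right) \left(-30\right) = \left(-76\right) \left(- \frac{11}{194}\right) \left(-30\right) = \frac{418}{97} \left(-30\right) = - \frac{12540}{97}$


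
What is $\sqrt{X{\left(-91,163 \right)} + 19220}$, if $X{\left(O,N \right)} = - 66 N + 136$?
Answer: $\sqrt{8598} \approx 92.725$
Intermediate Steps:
$X{\left(O,N \right)} = 136 - 66 N$
$\sqrt{X{\left(-91,163 \right)} + 19220} = \sqrt{\left(136 - 10758\right) + 19220} = \sqrt{-10622 + 19220} = \sqrt{8598}$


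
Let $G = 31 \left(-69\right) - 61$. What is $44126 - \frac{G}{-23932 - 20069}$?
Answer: $\frac{1941585926}{44001} \approx 44126.0$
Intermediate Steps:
$G = -2200$ ($G = -2139 - 61 = -2200$)
$44126 - \frac{G}{-23932 - 20069} = 44126 - - \frac{2200}{-23932 - 20069} = 44126 - - \frac{2200}{-44001} = 44126 - \left(-2200\right) \left(- \frac{1}{44001}\right) = 44126 - \frac{2200}{44001} = \frac{1941585926}{44001}$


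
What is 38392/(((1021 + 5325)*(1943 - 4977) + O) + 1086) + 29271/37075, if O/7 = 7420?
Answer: 280300709299/355933680675 ≈ 0.78751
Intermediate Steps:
O = 51940 (O = 7*7420 = 51940)
38392/(((1021 + 5325)*(1943 - 4977) + O) + 1086) + 29271/37075 = 38392/(((1021 + 5325)*(1943 - 4977) + 51940) + 1086) + 29271/37075 = 38392/((6346*(-3034) + 51940) + 1086) + 29271*(1/37075) = 38392/((-19253764 + 51940) + 1086) + 29271/37075 = 38392/(-19201824 + 1086) + 29271/37075 = 38392/(-19200738) + 29271/37075 = 38392*(-1/19200738) + 29271/37075 = -19196/9600369 + 29271/37075 = 280300709299/355933680675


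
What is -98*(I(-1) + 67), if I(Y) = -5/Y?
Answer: -7056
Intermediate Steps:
-98*(I(-1) + 67) = -98*(-5/(-1) + 67) = -98*(-5*(-1) + 67) = -98*(5 + 67) = -98*72 = -7056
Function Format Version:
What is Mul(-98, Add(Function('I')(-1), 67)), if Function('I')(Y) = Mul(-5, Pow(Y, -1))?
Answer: -7056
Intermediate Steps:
Mul(-98, Add(Function('I')(-1), 67)) = Mul(-98, Add(Mul(-5, Pow(-1, -1)), 67)) = Mul(-98, Add(Mul(-5, -1), 67)) = Mul(-98, Add(5, 67)) = Mul(-98, 72) = -7056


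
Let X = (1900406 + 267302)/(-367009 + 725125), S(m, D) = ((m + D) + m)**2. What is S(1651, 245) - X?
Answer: 1126382518634/89529 ≈ 1.2581e+7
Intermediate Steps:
S(m, D) = (D + 2*m)**2 (S(m, D) = ((D + m) + m)**2 = (D + 2*m)**2)
X = 541927/89529 (X = 2167708/358116 = 2167708*(1/358116) = 541927/89529 ≈ 6.0531)
S(1651, 245) - X = (245 + 2*1651)**2 - 1*541927/89529 = (245 + 3302)**2 - 541927/89529 = 3547**2 - 541927/89529 = 12581209 - 541927/89529 = 1126382518634/89529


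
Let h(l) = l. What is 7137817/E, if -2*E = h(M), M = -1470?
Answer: 7137817/735 ≈ 9711.3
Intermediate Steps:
E = 735 (E = -½*(-1470) = 735)
7137817/E = 7137817/735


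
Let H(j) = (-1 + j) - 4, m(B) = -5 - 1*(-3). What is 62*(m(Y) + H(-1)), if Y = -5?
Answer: -496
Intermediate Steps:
m(B) = -2 (m(B) = -5 + 3 = -2)
H(j) = -5 + j
62*(m(Y) + H(-1)) = 62*(-2 + (-5 - 1)) = 62*(-2 - 6) = 62*(-8) = -496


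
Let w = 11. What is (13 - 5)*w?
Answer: 88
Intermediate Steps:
(13 - 5)*w = (13 - 5)*11 = 8*11 = 88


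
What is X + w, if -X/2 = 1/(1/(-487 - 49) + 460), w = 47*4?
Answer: 46352020/246559 ≈ 188.00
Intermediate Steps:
w = 188
X = -1072/246559 (X = -2/(1/(-487 - 49) + 460) = -2/(1/(-536) + 460) = -2/(-1/536 + 460) = -2/246559/536 = -2*536/246559 = -1072/246559 ≈ -0.0043478)
X + w = -1072/246559 + 188 = 46352020/246559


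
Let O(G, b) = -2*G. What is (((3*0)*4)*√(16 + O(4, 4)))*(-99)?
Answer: 0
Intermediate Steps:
(((3*0)*4)*√(16 + O(4, 4)))*(-99) = (((3*0)*4)*√(16 - 2*4))*(-99) = ((0*4)*√(16 - 8))*(-99) = (0*√8)*(-99) = (0*(2*√2))*(-99) = 0*(-99) = 0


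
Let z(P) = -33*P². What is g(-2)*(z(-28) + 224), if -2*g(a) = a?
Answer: -25648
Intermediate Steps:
g(a) = -a/2
g(-2)*(z(-28) + 224) = (-½*(-2))*(-33*(-28)² + 224) = 1*(-33*784 + 224) = 1*(-25872 + 224) = 1*(-25648) = -25648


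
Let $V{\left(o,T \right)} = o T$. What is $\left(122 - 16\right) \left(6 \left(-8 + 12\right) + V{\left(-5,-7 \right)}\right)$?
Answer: $6254$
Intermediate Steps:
$V{\left(o,T \right)} = T o$
$\left(122 - 16\right) \left(6 \left(-8 + 12\right) + V{\left(-5,-7 \right)}\right) = \left(122 - 16\right) \left(6 \left(-8 + 12\right) - -35\right) = \left(122 - 16\right) \left(6 \cdot 4 + 35\right) = 106 \left(24 + 35\right) = 106 \cdot 59 = 6254$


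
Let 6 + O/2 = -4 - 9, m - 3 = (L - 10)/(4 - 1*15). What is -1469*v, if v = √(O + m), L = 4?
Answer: -1469*I*√4169/11 ≈ -8622.7*I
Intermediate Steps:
m = 39/11 (m = 3 + (4 - 10)/(4 - 1*15) = 3 - 6/(4 - 15) = 3 - 6/(-11) = 3 - 6*(-1/11) = 3 + 6/11 = 39/11 ≈ 3.5455)
O = -38 (O = -12 + 2*(-4 - 9) = -12 + 2*(-13) = -12 - 26 = -38)
v = I*√4169/11 (v = √(-38 + 39/11) = √(-379/11) = I*√4169/11 ≈ 5.8698*I)
-1469*v = -1469*I*√4169/11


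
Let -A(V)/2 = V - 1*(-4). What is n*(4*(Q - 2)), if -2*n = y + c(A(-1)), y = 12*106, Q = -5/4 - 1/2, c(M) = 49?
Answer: 19815/2 ≈ 9907.5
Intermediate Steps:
A(V) = -8 - 2*V (A(V) = -2*(V - 1*(-4)) = -2*(V + 4) = -2*(4 + V) = -8 - 2*V)
Q = -7/4 (Q = -5*¼ - 1*½ = -5/4 - ½ = -7/4 ≈ -1.7500)
y = 1272
n = -1321/2 (n = -(1272 + 49)/2 = -½*1321 = -1321/2 ≈ -660.50)
n*(4*(Q - 2)) = -2642*(-7/4 - 2) = -2642*(-15)/4 = -1321/2*(-15) = 19815/2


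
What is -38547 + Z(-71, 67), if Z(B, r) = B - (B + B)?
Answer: -38476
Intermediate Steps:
Z(B, r) = -B (Z(B, r) = B - 2*B = -B)
-38547 + Z(-71, 67) = -38547 - 1*(-71) = -38547 + 71 = -38476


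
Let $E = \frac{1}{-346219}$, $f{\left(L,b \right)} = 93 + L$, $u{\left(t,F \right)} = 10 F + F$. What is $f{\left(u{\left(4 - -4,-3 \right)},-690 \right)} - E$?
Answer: $\frac{20773141}{346219} \approx 60.0$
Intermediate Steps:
$u{\left(t,F \right)} = 11 F$
$E = - \frac{1}{346219} \approx -2.8883 \cdot 10^{-6}$
$f{\left(u{\left(4 - -4,-3 \right)},-690 \right)} - E = \left(93 + 11 \left(-3\right)\right) - - \frac{1}{346219} = \left(93 - 33\right) + \frac{1}{346219} = 60 + \frac{1}{346219} = \frac{20773141}{346219}$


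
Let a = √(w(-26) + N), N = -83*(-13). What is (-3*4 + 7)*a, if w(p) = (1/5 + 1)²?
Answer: -√27011 ≈ -164.35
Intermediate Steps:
N = 1079
w(p) = 36/25 (w(p) = (1*(⅕) + 1)² = (⅕ + 1)² = (6/5)² = 36/25)
a = √27011/5 (a = √(36/25 + 1079) = √(27011/25) = √27011/5 ≈ 32.870)
(-3*4 + 7)*a = (-3*4 + 7)*(√27011/5) = (-12 + 7)*(√27011/5) = -√27011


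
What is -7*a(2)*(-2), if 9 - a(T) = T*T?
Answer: 70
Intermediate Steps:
a(T) = 9 - T² (a(T) = 9 - T*T = 9 - T²)
-7*a(2)*(-2) = -7*(9 - 1*2²)*(-2) = -7*(9 - 1*4)*(-2) = -7*(9 - 4)*(-2) = -7*5*(-2) = -35*(-2) = 70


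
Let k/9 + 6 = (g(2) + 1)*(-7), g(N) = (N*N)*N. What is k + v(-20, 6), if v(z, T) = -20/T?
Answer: -1873/3 ≈ -624.33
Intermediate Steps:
g(N) = N³ (g(N) = N²*N = N³)
k = -621 (k = -54 + 9*((2³ + 1)*(-7)) = -54 + 9*((8 + 1)*(-7)) = -54 + 9*(9*(-7)) = -54 + 9*(-63) = -54 - 567 = -621)
k + v(-20, 6) = -621 - 20/6 = -621 - 20*⅙ = -621 - 10/3 = -1873/3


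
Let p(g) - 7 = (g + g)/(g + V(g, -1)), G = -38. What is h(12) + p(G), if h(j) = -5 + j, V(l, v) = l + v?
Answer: 1154/77 ≈ 14.987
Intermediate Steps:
p(g) = 7 + 2*g/(-1 + 2*g) (p(g) = 7 + (g + g)/(g + (g - 1)) = 7 + (2*g)/(g + (-1 + g)) = 7 + (2*g)/(-1 + 2*g) = 7 + 2*g/(-1 + 2*g))
h(12) + p(G) = (-5 + 12) + (-7 + 16*(-38))/(-1 + 2*(-38)) = 7 + (-7 - 608)/(-1 - 76) = 7 - 615/(-77) = 7 - 1/77*(-615) = 7 + 615/77 = 1154/77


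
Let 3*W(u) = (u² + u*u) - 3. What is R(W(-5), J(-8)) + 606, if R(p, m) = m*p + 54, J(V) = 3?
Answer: 707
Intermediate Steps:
W(u) = -1 + 2*u²/3 (W(u) = ((u² + u*u) - 3)/3 = ((u² + u²) - 3)/3 = (2*u² - 3)/3 = (-3 + 2*u²)/3 = -1 + 2*u²/3)
R(p, m) = 54 + m*p
R(W(-5), J(-8)) + 606 = (54 + 3*(-1 + (⅔)*(-5)²)) + 606 = (54 + 3*(-1 + (⅔)*25)) + 606 = (54 + 3*(-1 + 50/3)) + 606 = (54 + 3*(47/3)) + 606 = (54 + 47) + 606 = 101 + 606 = 707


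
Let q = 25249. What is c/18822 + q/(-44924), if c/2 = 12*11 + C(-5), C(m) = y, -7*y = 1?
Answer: -1621863521/2959458348 ≈ -0.54803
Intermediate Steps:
y = -⅐ (y = -⅐*1 = -⅐ ≈ -0.14286)
C(m) = -⅐
c = 1846/7 (c = 2*(12*11 - ⅐) = 2*(132 - ⅐) = 2*(923/7) = 1846/7 ≈ 263.71)
c/18822 + q/(-44924) = (1846/7)/18822 + 25249/(-44924) = (1846/7)*(1/18822) + 25249*(-1/44924) = 923/65877 - 25249/44924 = -1621863521/2959458348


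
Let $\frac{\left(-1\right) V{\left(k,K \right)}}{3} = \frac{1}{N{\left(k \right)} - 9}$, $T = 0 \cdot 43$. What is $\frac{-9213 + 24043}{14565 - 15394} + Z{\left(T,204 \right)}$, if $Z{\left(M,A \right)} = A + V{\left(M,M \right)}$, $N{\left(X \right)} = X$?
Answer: $\frac{463687}{2487} \approx 186.44$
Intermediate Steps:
$T = 0$
$V{\left(k,K \right)} = - \frac{3}{-9 + k}$ ($V{\left(k,K \right)} = - \frac{3}{k - 9} = - \frac{3}{-9 + k}$)
$Z{\left(M,A \right)} = A - \frac{3}{-9 + M}$
$\frac{-9213 + 24043}{14565 - 15394} + Z{\left(T,204 \right)} = \frac{-9213 + 24043}{14565 - 15394} + \frac{-3 + 204 \left(-9 + 0\right)}{-9 + 0} = \frac{14830}{-829} + \frac{-3 + 204 \left(-9\right)}{-9} = 14830 \left(- \frac{1}{829}\right) - \frac{-3 - 1836}{9} = - \frac{14830}{829} - - \frac{613}{3} = - \frac{14830}{829} + \frac{613}{3} = \frac{463687}{2487}$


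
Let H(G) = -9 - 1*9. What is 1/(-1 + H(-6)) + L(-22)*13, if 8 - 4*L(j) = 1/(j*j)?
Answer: 954201/36784 ≈ 25.941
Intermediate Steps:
H(G) = -18 (H(G) = -9 - 9 = -18)
L(j) = 2 - 1/(4*j²)
1/(-1 + H(-6)) + L(-22)*13 = 1/(-1 - 18) + (2 - ¼/(-22)²)*13 = 1/(-19) + (2 - ¼*1/484)*13 = -1/19 + (2 - 1/1936)*13 = -1/19 + (3871/1936)*13 = -1/19 + 50323/1936 = 954201/36784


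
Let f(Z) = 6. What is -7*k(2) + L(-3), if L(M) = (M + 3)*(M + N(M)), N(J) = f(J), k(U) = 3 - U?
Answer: -7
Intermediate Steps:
N(J) = 6
L(M) = (3 + M)*(6 + M) (L(M) = (M + 3)*(M + 6) = (3 + M)*(6 + M))
-7*k(2) + L(-3) = -7*(3 - 1*2) + (18 + (-3)**2 + 9*(-3)) = -7*(3 - 2) + (18 + 9 - 27) = -7*1 + 0 = -7 + 0 = -7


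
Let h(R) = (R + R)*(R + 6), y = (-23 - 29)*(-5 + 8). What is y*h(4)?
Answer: -12480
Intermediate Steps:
y = -156 (y = -52*3 = -156)
h(R) = 2*R*(6 + R) (h(R) = (2*R)*(6 + R) = 2*R*(6 + R))
y*h(4) = -312*4*(6 + 4) = -312*4*10 = -156*80 = -12480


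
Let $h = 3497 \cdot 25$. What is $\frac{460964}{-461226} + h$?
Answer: $\frac{20161111043}{230613} \approx 87424.0$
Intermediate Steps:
$h = 87425$
$\frac{460964}{-461226} + h = \frac{460964}{-461226} + 87425 = 460964 \left(- \frac{1}{461226}\right) + 87425 = - \frac{230482}{230613} + 87425 = \frac{20161111043}{230613}$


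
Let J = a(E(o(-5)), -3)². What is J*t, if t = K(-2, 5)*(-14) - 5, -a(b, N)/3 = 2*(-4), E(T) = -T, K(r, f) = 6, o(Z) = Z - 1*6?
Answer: -51264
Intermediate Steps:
o(Z) = -6 + Z (o(Z) = Z - 6 = -6 + Z)
a(b, N) = 24 (a(b, N) = -6*(-4) = -3*(-8) = 24)
J = 576 (J = 24² = 576)
t = -89 (t = 6*(-14) - 5 = -84 - 5 = -89)
J*t = 576*(-89) = -51264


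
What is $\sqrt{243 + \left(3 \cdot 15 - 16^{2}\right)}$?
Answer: $4 \sqrt{2} \approx 5.6569$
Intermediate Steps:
$\sqrt{243 + \left(3 \cdot 15 - 16^{2}\right)} = \sqrt{243 + \left(45 - 256\right)} = \sqrt{243 - 211} = \sqrt{32} = 4 \sqrt{2}$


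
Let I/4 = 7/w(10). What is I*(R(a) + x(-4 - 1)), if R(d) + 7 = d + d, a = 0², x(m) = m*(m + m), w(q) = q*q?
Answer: 301/25 ≈ 12.040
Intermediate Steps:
w(q) = q²
x(m) = 2*m² (x(m) = m*(2*m) = 2*m²)
a = 0
I = 7/25 (I = 4*(7/(10²)) = 4*(7/100) = 7/25 ≈ 0.28000)
R(d) = -7 + 2*d (R(d) = -7 + (d + d) = -7 + 2*d)
I*(R(a) + x(-4 - 1)) = 7*((-7 + 2*0) + 2*(-4 - 1)²)/25 = 7*((-7 + 0) + 2*(-5)²)/25 = 7*(-7 + 2*25)/25 = 7*(-7 + 50)/25 = (7/25)*43 = 301/25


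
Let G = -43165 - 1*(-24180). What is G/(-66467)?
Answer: 18985/66467 ≈ 0.28563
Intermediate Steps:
G = -18985 (G = -43165 + 24180 = -18985)
G/(-66467) = -18985/(-66467) = -18985*(-1/66467) = 18985/66467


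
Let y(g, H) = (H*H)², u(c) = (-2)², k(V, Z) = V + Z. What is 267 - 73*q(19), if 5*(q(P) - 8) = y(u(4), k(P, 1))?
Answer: -2336317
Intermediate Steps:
u(c) = 4
y(g, H) = H⁴ (y(g, H) = (H²)² = H⁴)
q(P) = 8 + (1 + P)⁴/5 (q(P) = 8 + (P + 1)⁴/5 = 8 + (1 + P)⁴/5)
267 - 73*q(19) = 267 - 73*(8 + (1 + 19)⁴/5) = 267 - 73*(8 + (⅕)*20⁴) = 267 - 73*(8 + (⅕)*160000) = 267 - 73*(8 + 32000) = 267 - 73*32008 = 267 - 2336584 = -2336317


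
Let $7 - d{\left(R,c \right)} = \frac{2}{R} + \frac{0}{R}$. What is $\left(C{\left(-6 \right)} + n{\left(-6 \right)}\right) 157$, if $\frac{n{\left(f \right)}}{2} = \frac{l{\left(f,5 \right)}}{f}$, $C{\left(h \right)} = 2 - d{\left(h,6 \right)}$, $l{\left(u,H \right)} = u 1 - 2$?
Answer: $- \frac{1256}{3} \approx -418.67$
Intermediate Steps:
$d{\left(R,c \right)} = 7 - \frac{2}{R}$ ($d{\left(R,c \right)} = 7 - \left(\frac{2}{R} + \frac{0}{R}\right) = 7 - \left(\frac{2}{R} + 0\right) = 7 - \frac{2}{R}$)
$l{\left(u,H \right)} = -2 + u$ ($l{\left(u,H \right)} = u - 2 = -2 + u$)
$C{\left(h \right)} = -5 + \frac{2}{h}$ ($C{\left(h \right)} = 2 - \left(7 - \frac{2}{h}\right) = -5 + \frac{2}{h}$)
$n{\left(f \right)} = \frac{2 \left(-2 + f\right)}{f}$ ($n{\left(f \right)} = 2 \frac{-2 + f}{f} = \frac{2 \left(-2 + f\right)}{f}$)
$\left(C{\left(-6 \right)} + n{\left(-6 \right)}\right) 157 = \left(\left(-5 + \frac{2}{-6}\right) + \left(2 - \frac{4}{-6}\right)\right) 157 = \left(\left(-5 + 2 \left(- \frac{1}{6}\right)\right) + \left(2 - - \frac{2}{3}\right)\right) 157 = \left(\left(-5 - \frac{1}{3}\right) + \left(2 + \frac{2}{3}\right)\right) 157 = \left(- \frac{16}{3} + \frac{8}{3}\right) 157 = \left(- \frac{8}{3}\right) 157 = - \frac{1256}{3}$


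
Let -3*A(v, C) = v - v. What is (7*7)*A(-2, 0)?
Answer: 0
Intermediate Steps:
A(v, C) = 0 (A(v, C) = -(v - v)/3 = -1/3*0 = 0)
(7*7)*A(-2, 0) = (7*7)*0 = 49*0 = 0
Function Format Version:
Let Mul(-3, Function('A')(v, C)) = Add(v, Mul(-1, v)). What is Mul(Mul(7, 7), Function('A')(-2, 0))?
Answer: 0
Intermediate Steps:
Function('A')(v, C) = 0 (Function('A')(v, C) = Mul(Rational(-1, 3), Add(v, Mul(-1, v))) = Mul(Rational(-1, 3), 0) = 0)
Mul(Mul(7, 7), Function('A')(-2, 0)) = Mul(Mul(7, 7), 0) = Mul(49, 0) = 0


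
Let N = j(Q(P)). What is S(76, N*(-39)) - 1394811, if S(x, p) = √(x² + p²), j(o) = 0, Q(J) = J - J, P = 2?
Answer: -1394735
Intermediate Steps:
Q(J) = 0
N = 0
S(x, p) = √(p² + x²)
S(76, N*(-39)) - 1394811 = √((0*(-39))² + 76²) - 1394811 = √(0² + 5776) - 1394811 = √(0 + 5776) - 1394811 = √5776 - 1394811 = 76 - 1394811 = -1394735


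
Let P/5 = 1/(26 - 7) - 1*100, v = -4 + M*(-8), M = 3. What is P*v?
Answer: 265860/19 ≈ 13993.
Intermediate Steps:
v = -28 (v = -4 + 3*(-8) = -4 - 24 = -28)
P = -9495/19 (P = 5*(1/(26 - 7) - 1*100) = 5*(1/19 - 100) = 5*(-1899/19) = -9495/19 ≈ -499.74)
P*v = -9495/19*(-28) = 265860/19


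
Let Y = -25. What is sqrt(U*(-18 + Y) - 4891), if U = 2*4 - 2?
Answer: I*sqrt(5149) ≈ 71.757*I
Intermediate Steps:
U = 6 (U = 8 - 2 = 6)
sqrt(U*(-18 + Y) - 4891) = sqrt(6*(-18 - 25) - 4891) = sqrt(6*(-43) - 4891) = sqrt(-258 - 4891) = sqrt(-5149) = I*sqrt(5149)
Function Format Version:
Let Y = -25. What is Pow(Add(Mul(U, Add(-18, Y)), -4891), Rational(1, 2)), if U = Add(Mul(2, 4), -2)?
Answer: Mul(I, Pow(5149, Rational(1, 2))) ≈ Mul(71.757, I)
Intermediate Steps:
U = 6 (U = Add(8, -2) = 6)
Pow(Add(Mul(U, Add(-18, Y)), -4891), Rational(1, 2)) = Pow(Add(Mul(6, Add(-18, -25)), -4891), Rational(1, 2)) = Pow(Add(Mul(6, -43), -4891), Rational(1, 2)) = Pow(Add(-258, -4891), Rational(1, 2)) = Pow(-5149, Rational(1, 2)) = Mul(I, Pow(5149, Rational(1, 2)))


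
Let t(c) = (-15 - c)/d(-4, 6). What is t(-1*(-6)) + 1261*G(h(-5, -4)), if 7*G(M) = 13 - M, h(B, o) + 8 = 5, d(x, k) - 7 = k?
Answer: 262141/91 ≈ 2880.7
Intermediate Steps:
d(x, k) = 7 + k
h(B, o) = -3 (h(B, o) = -8 + 5 = -3)
G(M) = 13/7 - M/7 (G(M) = (13 - M)/7 = 13/7 - M/7)
t(c) = -15/13 - c/13 (t(c) = (-15 - c)/(7 + 6) = (-15 - c)/13 = (-15 - c)*(1/13) = -15/13 - c/13)
t(-1*(-6)) + 1261*G(h(-5, -4)) = (-15/13 - (-1)*(-6)/13) + 1261*(13/7 - ⅐*(-3)) = (-15/13 - 1/13*6) + 1261*(13/7 + 3/7) = (-15/13 - 6/13) + 1261*(16/7) = -21/13 + 20176/7 = 262141/91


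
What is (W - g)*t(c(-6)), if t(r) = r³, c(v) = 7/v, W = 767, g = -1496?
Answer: -776209/216 ≈ -3593.6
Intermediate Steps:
(W - g)*t(c(-6)) = (767 - 1*(-1496))*(7/(-6))³ = (767 + 1496)*(7*(-⅙))³ = 2263*(-7/6)³ = 2263*(-343/216) = -776209/216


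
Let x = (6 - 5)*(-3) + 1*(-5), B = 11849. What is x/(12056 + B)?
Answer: -8/23905 ≈ -0.00033466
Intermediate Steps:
x = -8 (x = 1*(-3) - 5 = -3 - 5 = -8)
x/(12056 + B) = -8/(12056 + 11849) = -8/23905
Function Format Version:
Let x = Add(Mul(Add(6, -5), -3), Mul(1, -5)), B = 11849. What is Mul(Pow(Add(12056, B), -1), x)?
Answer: Rational(-8, 23905) ≈ -0.00033466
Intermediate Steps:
x = -8 (x = Add(Mul(1, -3), -5) = Add(-3, -5) = -8)
Mul(Pow(Add(12056, B), -1), x) = Mul(Pow(Add(12056, 11849), -1), -8) = Mul(Pow(23905, -1), -8) = Mul(Rational(1, 23905), -8) = Rational(-8, 23905)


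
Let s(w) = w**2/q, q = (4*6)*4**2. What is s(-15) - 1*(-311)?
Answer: 39883/128 ≈ 311.59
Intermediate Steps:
q = 384 (q = 24*16 = 384)
s(w) = w**2/384
s(-15) - 1*(-311) = (1/384)*(-15)**2 - 1*(-311) = (1/384)*225 + 311 = 75/128 + 311 = 39883/128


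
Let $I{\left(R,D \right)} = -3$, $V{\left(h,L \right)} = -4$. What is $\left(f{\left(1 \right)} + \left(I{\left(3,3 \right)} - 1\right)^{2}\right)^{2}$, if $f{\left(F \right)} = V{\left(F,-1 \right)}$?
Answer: $144$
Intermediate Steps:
$f{\left(F \right)} = -4$
$\left(f{\left(1 \right)} + \left(I{\left(3,3 \right)} - 1\right)^{2}\right)^{2} = \left(-4 + \left(-3 - 1\right)^{2}\right)^{2} = \left(-4 + \left(-4\right)^{2}\right)^{2} = \left(-4 + 16\right)^{2} = 12^{2} = 144$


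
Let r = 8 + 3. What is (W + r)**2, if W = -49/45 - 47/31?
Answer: 137147521/1946025 ≈ 70.476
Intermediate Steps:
W = -3634/1395 (W = -49*1/45 - 47*1/31 = -49/45 - 47/31 = -3634/1395 ≈ -2.6050)
r = 11
(W + r)**2 = (-3634/1395 + 11)**2 = (11711/1395)**2 = 137147521/1946025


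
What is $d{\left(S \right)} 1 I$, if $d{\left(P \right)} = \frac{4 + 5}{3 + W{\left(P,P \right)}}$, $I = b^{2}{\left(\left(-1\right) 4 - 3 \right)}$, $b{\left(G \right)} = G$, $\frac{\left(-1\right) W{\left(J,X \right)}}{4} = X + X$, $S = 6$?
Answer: $- \frac{49}{5} \approx -9.8$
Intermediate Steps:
$W{\left(J,X \right)} = - 8 X$ ($W{\left(J,X \right)} = - 4 \left(X + X\right) = - 4 \cdot 2 X = - 8 X$)
$I = 49$ ($I = \left(\left(-1\right) 4 - 3\right)^{2} = \left(-4 - 3\right)^{2} = \left(-7\right)^{2} = 49$)
$d{\left(P \right)} = \frac{9}{3 - 8 P}$ ($d{\left(P \right)} = \frac{4 + 5}{3 - 8 P} = \frac{9}{3 - 8 P}$)
$d{\left(S \right)} 1 I = - \frac{9}{-3 + 8 \cdot 6} \cdot 1 \cdot 49 = - \frac{9}{-3 + 48} \cdot 1 \cdot 49 = - \frac{9}{45} \cdot 1 \cdot 49 = \left(-9\right) \frac{1}{45} \cdot 1 \cdot 49 = \left(- \frac{1}{5}\right) 1 \cdot 49 = \left(- \frac{1}{5}\right) 49 = - \frac{49}{5}$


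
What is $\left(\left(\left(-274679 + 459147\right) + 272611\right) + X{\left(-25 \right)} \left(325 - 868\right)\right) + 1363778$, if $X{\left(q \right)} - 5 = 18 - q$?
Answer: $1794793$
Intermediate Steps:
$X{\left(q \right)} = 23 - q$ ($X{\left(q \right)} = 5 - \left(-18 + q\right) = 23 - q$)
$\left(\left(\left(-274679 + 459147\right) + 272611\right) + X{\left(-25 \right)} \left(325 - 868\right)\right) + 1363778 = \left(\left(\left(-274679 + 459147\right) + 272611\right) + \left(23 - -25\right) \left(325 - 868\right)\right) + 1363778 = \left(\left(184468 + 272611\right) + \left(23 + 25\right) \left(-543\right)\right) + 1363778 = \left(457079 + 48 \left(-543\right)\right) + 1363778 = \left(457079 - 26064\right) + 1363778 = 431015 + 1363778 = 1794793$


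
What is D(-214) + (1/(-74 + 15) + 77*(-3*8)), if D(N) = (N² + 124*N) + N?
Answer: 1014681/59 ≈ 17198.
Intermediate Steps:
D(N) = N² + 125*N
D(-214) + (1/(-74 + 15) + 77*(-3*8)) = -214*(125 - 214) + (1/(-74 + 15) + 77*(-3*8)) = -214*(-89) + (1/(-59) + 77*(-24)) = 19046 + (-1/59 - 1848) = 19046 - 109033/59 = 1014681/59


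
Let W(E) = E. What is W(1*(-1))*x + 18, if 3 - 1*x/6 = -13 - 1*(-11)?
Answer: -12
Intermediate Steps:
x = 30 (x = 18 - 6*(-13 - 1*(-11)) = 18 - 6*(-13 + 11) = 18 - 6*(-2) = 18 + 12 = 30)
W(1*(-1))*x + 18 = (1*(-1))*30 + 18 = -1*30 + 18 = -30 + 18 = -12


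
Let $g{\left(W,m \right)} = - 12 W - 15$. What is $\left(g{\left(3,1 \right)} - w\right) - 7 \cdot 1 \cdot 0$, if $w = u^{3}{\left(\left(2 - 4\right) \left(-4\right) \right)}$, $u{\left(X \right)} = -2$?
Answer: $-43$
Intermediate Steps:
$g{\left(W,m \right)} = -15 - 12 W$
$w = -8$ ($w = \left(-2\right)^{3} = -8$)
$\left(g{\left(3,1 \right)} - w\right) - 7 \cdot 1 \cdot 0 = \left(\left(-15 - 36\right) - -8\right) - 7 \cdot 1 \cdot 0 = \left(\left(-15 - 36\right) + 8\right) - 7 \cdot 0 = \left(-51 + 8\right) - 0 = -43 + 0 = -43$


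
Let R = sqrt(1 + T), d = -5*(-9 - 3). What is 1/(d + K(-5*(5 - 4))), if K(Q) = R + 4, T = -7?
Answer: 32/2051 - I*sqrt(6)/4102 ≈ 0.015602 - 0.00059715*I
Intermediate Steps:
d = 60 (d = -5*(-12) = 60)
R = I*sqrt(6) (R = sqrt(1 - 7) = sqrt(-6) = I*sqrt(6) ≈ 2.4495*I)
K(Q) = 4 + I*sqrt(6) (K(Q) = I*sqrt(6) + 4 = 4 + I*sqrt(6))
1/(d + K(-5*(5 - 4))) = 1/(60 + (4 + I*sqrt(6))) = 1/(64 + I*sqrt(6))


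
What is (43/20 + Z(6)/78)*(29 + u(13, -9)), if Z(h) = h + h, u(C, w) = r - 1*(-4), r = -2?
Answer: 18569/260 ≈ 71.419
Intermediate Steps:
u(C, w) = 2 (u(C, w) = -2 - 1*(-4) = -2 + 4 = 2)
Z(h) = 2*h
(43/20 + Z(6)/78)*(29 + u(13, -9)) = (43/20 + (2*6)/78)*(29 + 2) = (43*(1/20) + 12*(1/78))*31 = (43/20 + 2/13)*31 = (599/260)*31 = 18569/260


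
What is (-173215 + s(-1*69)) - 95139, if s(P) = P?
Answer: -268423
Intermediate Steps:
(-173215 + s(-1*69)) - 95139 = (-173215 - 1*69) - 95139 = (-173215 - 69) - 95139 = -173284 - 95139 = -268423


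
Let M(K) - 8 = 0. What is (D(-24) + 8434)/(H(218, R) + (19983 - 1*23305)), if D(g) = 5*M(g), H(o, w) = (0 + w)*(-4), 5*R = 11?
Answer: -21185/8327 ≈ -2.5441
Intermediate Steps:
R = 11/5 (R = (⅕)*11 = 11/5 ≈ 2.2000)
M(K) = 8 (M(K) = 8 + 0 = 8)
H(o, w) = -4*w (H(o, w) = w*(-4) = -4*w)
D(g) = 40 (D(g) = 5*8 = 40)
(D(-24) + 8434)/(H(218, R) + (19983 - 1*23305)) = (40 + 8434)/(-4*11/5 + (19983 - 1*23305)) = 8474/(-44/5 + (19983 - 23305)) = 8474/(-44/5 - 3322) = 8474/(-16654/5) = 8474*(-5/16654) = -21185/8327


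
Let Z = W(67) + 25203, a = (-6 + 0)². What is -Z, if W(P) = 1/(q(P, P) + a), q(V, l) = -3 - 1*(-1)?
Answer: -856903/34 ≈ -25203.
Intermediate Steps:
q(V, l) = -2 (q(V, l) = -3 + 1 = -2)
a = 36 (a = (-6)² = 36)
W(P) = 1/34 (W(P) = 1/(-2 + 36) = 1/34)
Z = 856903/34 (Z = 1/34 + 25203 = 856903/34 ≈ 25203.)
-Z = -1*856903/34 = -856903/34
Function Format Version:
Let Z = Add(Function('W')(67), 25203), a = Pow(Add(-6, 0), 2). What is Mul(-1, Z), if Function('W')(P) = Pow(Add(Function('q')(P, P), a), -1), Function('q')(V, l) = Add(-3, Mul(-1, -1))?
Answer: Rational(-856903, 34) ≈ -25203.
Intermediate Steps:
Function('q')(V, l) = -2 (Function('q')(V, l) = Add(-3, 1) = -2)
a = 36 (a = Pow(-6, 2) = 36)
Function('W')(P) = Rational(1, 34) (Function('W')(P) = Pow(Add(-2, 36), -1) = Pow(34, -1) = Rational(1, 34))
Z = Rational(856903, 34) (Z = Add(Rational(1, 34), 25203) = Rational(856903, 34) ≈ 25203.)
Mul(-1, Z) = Mul(-1, Rational(856903, 34)) = Rational(-856903, 34)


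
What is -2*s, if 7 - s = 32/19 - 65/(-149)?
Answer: -27628/2831 ≈ -9.7591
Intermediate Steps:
s = 13814/2831 (s = 7 - (32/19 - 65/(-149)) = 7 - (32*(1/19) - 65*(-1/149)) = 7 - (32/19 + 65/149) = 7 - 1*6003/2831 = 7 - 6003/2831 = 13814/2831 ≈ 4.8795)
-2*s = -2*13814/2831 = -27628/2831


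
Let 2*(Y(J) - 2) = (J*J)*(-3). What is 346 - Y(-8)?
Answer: 440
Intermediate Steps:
Y(J) = 2 - 3*J**2/2 (Y(J) = 2 + ((J*J)*(-3))/2 = 2 + (J**2*(-3))/2 = 2 + (-3*J**2)/2 = 2 - 3*J**2/2)
346 - Y(-8) = 346 - (2 - 3/2*(-8)**2) = 346 - (2 - 3/2*64) = 346 - (2 - 96) = 346 - 1*(-94) = 346 + 94 = 440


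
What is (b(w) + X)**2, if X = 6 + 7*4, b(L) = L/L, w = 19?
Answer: 1225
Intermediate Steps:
b(L) = 1
X = 34 (X = 6 + 28 = 34)
(b(w) + X)**2 = (1 + 34)**2 = 35**2 = 1225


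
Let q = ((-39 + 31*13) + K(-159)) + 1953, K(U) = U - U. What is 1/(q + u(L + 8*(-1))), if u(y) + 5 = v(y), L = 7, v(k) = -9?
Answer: 1/2303 ≈ 0.00043422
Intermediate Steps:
K(U) = 0
u(y) = -14 (u(y) = -5 - 9 = -14)
q = 2317 (q = ((-39 + 31*13) + 0) + 1953 = ((-39 + 403) + 0) + 1953 = (364 + 0) + 1953 = 364 + 1953 = 2317)
1/(q + u(L + 8*(-1))) = 1/(2317 - 14) = 1/2303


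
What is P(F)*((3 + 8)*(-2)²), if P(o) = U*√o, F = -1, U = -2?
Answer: -88*I ≈ -88.0*I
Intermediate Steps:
P(o) = -2*√o
P(F)*((3 + 8)*(-2)²) = (-2*I)*((3 + 8)*(-2)²) = (-2*I)*(11*4) = -2*I*44 = -88*I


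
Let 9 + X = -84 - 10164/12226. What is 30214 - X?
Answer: 185271773/6113 ≈ 30308.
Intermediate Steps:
X = -573591/6113 (X = -9 + (-84 - 10164/12226) = -9 + (-84 - 1*5082/6113) = -9 + (-84 - 5082/6113) = -9 - 518574/6113 = -573591/6113 ≈ -93.831)
30214 - X = 30214 - 1*(-573591/6113) = 30214 + 573591/6113 = 185271773/6113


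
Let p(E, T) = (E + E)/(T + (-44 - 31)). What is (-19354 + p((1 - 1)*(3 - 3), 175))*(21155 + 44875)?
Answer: -1277944620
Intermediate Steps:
p(E, T) = 2*E/(-75 + T) (p(E, T) = (2*E)/(T - 75) = (2*E)/(-75 + T) = 2*E/(-75 + T))
(-19354 + p((1 - 1)*(3 - 3), 175))*(21155 + 44875) = (-19354 + 2*((1 - 1)*(3 - 3))/(-75 + 175))*(21155 + 44875) = (-19354 + 2*(0*0)/100)*66030 = (-19354 + 2*0*(1/100))*66030 = (-19354 + 0)*66030 = -19354*66030 = -1277944620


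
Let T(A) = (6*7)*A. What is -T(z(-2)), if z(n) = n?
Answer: 84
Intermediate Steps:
T(A) = 42*A
-T(z(-2)) = -42*(-2) = -1*(-84) = 84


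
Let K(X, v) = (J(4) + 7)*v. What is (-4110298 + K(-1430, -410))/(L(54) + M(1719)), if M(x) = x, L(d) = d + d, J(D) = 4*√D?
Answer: -588064/261 ≈ -2253.1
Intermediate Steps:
L(d) = 2*d
K(X, v) = 15*v (K(X, v) = (4*√4 + 7)*v = (4*2 + 7)*v = (8 + 7)*v = 15*v)
(-4110298 + K(-1430, -410))/(L(54) + M(1719)) = (-4110298 + 15*(-410))/(2*54 + 1719) = (-4110298 - 6150)/(108 + 1719) = -4116448/1827 = -4116448*1/1827 = -588064/261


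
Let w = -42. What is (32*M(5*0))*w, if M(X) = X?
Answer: 0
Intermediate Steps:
(32*M(5*0))*w = (32*(5*0))*(-42) = (32*0)*(-42) = 0*(-42) = 0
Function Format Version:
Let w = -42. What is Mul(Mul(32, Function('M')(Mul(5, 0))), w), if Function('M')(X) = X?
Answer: 0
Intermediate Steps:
Mul(Mul(32, Function('M')(Mul(5, 0))), w) = Mul(Mul(32, Mul(5, 0)), -42) = Mul(Mul(32, 0), -42) = Mul(0, -42) = 0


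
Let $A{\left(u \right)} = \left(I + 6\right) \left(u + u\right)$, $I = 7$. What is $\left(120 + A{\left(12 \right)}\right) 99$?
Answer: $42768$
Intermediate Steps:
$A{\left(u \right)} = 26 u$ ($A{\left(u \right)} = \left(7 + 6\right) \left(u + u\right) = 13 \cdot 2 u = 26 u$)
$\left(120 + A{\left(12 \right)}\right) 99 = \left(120 + 26 \cdot 12\right) 99 = \left(120 + 312\right) 99 = 432 \cdot 99 = 42768$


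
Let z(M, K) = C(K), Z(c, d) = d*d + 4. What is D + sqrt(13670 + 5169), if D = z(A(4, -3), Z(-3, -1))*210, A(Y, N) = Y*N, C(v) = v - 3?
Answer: 420 + sqrt(18839) ≈ 557.25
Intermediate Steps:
C(v) = -3 + v
A(Y, N) = N*Y
Z(c, d) = 4 + d**2 (Z(c, d) = d**2 + 4 = 4 + d**2)
z(M, K) = -3 + K
D = 420 (D = (-3 + (4 + (-1)**2))*210 = (-3 + (4 + 1))*210 = (-3 + 5)*210 = 2*210 = 420)
D + sqrt(13670 + 5169) = 420 + sqrt(13670 + 5169) = 420 + sqrt(18839)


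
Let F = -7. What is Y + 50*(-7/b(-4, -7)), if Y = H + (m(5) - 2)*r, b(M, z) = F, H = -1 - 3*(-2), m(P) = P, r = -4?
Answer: 43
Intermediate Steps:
H = 5 (H = -1 + 6 = 5)
b(M, z) = -7
Y = -7 (Y = 5 + (5 - 2)*(-4) = 5 + 3*(-4) = 5 - 12 = -7)
Y + 50*(-7/b(-4, -7)) = -7 + 50*(-7/(-7)) = -7 + 50*(-7*(-⅐)) = -7 + 50*1 = -7 + 50 = 43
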